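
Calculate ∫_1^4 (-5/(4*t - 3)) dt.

An antiderivative is F(t) = -5*log(4*t - 3)/4.
Then F(4) - F(1) = (-5*log(13)/4) - (0) = -5*log(13)/4.

-5*log(13)/4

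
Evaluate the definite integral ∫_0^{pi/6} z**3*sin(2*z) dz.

Integrate by parts 3 times (u = z^3, dv = sin(2*z) dz).
An antiderivative is F(z) = -z**3*cos(2*z)/2 + 3*z**2*sin(2*z)/4 + 3*z*cos(2*z)/4 - 3*sin(2*z)/8.
Then F(pi/6) - F(0) = (-3*sqrt(3)/16 - pi**3/864 + sqrt(3)*pi**2/96 + pi/16) - (0) = -3*sqrt(3)/16 - pi**3/864 + sqrt(3)*pi**2/96 + pi/16.

-3*sqrt(3)/16 - pi**3/864 + sqrt(3)*pi**2/96 + pi/16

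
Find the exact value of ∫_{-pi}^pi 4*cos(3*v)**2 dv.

Use the identity cos^2(3*v) = (1 + cos(6*v))/2.
An antiderivative is F(v) = 2*v + sin(6*v)/3.
Then F(pi) - F(-pi) = (2*pi) - (-2*pi) = 4*pi.

4*pi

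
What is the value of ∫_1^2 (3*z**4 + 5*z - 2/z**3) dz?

507/20

By the power rule, an antiderivative is F(z) = 3*z**5/5 + 5*z**2/2 + z**(-2).
Then F(2) - F(1) = (589/20) - (41/10) = 507/20.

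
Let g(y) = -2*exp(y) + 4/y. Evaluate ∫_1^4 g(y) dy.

An antiderivative is F(y) = -2*exp(y) + 4*log(y).
Then F(4) - F(1) = (-2*exp(4) + 8*log(2)) - (-2*exp(1)) = -2*exp(4) + 2*exp(1) + 8*log(2).

-2*exp(4) + 2*exp(1) + 8*log(2)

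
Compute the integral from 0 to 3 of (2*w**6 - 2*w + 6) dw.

By the power rule, an antiderivative is F(w) = 2*w**7/7 - w**2 + 6*w.
Then F(3) - F(0) = (4437/7) - (0) = 4437/7.

4437/7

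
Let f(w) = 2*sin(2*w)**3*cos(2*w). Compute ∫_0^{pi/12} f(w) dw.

1/64

Let u = sin(2*w), so du = 2*cos(2*w) dw. When w = 0, u = 0; when w = pi/12, u = 1/2.
The integral becomes ∫ u**3 du from 0 to 1/2, with antiderivative u**4/4.
Back in w: F(w) = sin(2*w)**4/4.
Then F(pi/12) - F(0) = (1/64) - (0) = 1/64.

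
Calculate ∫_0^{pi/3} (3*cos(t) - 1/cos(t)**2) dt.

An antiderivative is F(t) = 3*sin(t) - tan(t).
Then F(pi/3) - F(0) = (sqrt(3)/2) - (0) = sqrt(3)/2.

sqrt(3)/2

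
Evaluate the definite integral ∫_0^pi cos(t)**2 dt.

pi/2

Use the identity cos^2(t) = (1 + cos(2*t))/2.
An antiderivative is F(t) = t/2 + sin(2*t)/4.
Then F(pi) - F(0) = (pi/2) - (0) = pi/2.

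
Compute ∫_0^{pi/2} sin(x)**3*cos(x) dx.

Let u = sin(x), so du = cos(x) dx. When x = 0, u = 0; when x = pi/2, u = 1.
The integral becomes ∫ u**3 du from 0 to 1, with antiderivative u**4/4.
Back in x: F(x) = sin(x)**4/4.
Then F(pi/2) - F(0) = (1/4) - (0) = 1/4.

1/4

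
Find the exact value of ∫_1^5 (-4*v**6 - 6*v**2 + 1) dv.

By the power rule, an antiderivative is F(v) = -4*v**7/7 - 2*v**3 + v.
Then F(5) - F(1) = (-314215/7) - (-11/7) = -314204/7.

-314204/7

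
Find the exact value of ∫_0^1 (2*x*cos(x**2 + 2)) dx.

Let u = x**2 + 2, so du = 2*x dx. When x = 0, u = 2; when x = 1, u = 3.
The integral becomes ∫ cos(u) du from 2 to 3, with antiderivative sin(u).
Back in x: F(x) = sin(x**2 + 2).
Then F(1) - F(0) = (sin(3)) - (sin(2)) = -sin(2) + sin(3).

-sin(2) + sin(3)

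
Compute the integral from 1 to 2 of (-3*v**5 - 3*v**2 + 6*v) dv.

-59/2

By the power rule, an antiderivative is F(v) = -v**6/2 - v**3 + 3*v**2.
Then F(2) - F(1) = (-28) - (3/2) = -59/2.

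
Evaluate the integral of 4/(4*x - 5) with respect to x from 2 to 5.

An antiderivative is F(x) = log(4*x - 5).
Then F(5) - F(2) = (log(15)) - (log(3)) = log(5).

log(5)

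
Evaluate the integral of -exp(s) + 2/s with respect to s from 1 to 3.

-exp(3) + log(9) + exp(1)

An antiderivative is F(s) = -exp(s) + 2*log(s).
Then F(3) - F(1) = (-exp(3) + log(9)) - (-exp(1)) = -exp(3) + log(9) + exp(1).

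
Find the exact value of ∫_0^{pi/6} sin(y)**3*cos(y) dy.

Let u = sin(y), so du = cos(y) dy. When y = 0, u = 0; when y = pi/6, u = 1/2.
The integral becomes ∫ u**3 du from 0 to 1/2, with antiderivative u**4/4.
Back in y: F(y) = sin(y)**4/4.
Then F(pi/6) - F(0) = (1/64) - (0) = 1/64.

1/64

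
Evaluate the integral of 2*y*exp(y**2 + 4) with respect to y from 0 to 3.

-exp(4) + exp(13)

Let u = y**2 + 4, so du = 2*y dy. When y = 0, u = 4; when y = 3, u = 13.
The integral becomes ∫ exp(u) du from 4 to 13, with antiderivative exp(u).
Back in y: F(y) = exp(y**2 + 4).
Then F(3) - F(0) = (exp(13)) - (exp(4)) = -exp(4) + exp(13).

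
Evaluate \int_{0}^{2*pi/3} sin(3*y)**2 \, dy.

pi/3

Use the identity sin^2(3*y) = (1 - cos(6*y))/2.
An antiderivative is F(y) = y/2 - sin(6*y)/12.
Then F(2*pi/3) - F(0) = (pi/3) - (0) = pi/3.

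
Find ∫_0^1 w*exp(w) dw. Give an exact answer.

1

Integrate by parts once (u = w, dv = exp(w) dw).
An antiderivative is F(w) = (w - 1)*exp(w).
Then F(1) - F(0) = (0) - (-1) = 1.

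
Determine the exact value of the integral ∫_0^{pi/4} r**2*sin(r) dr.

-2 - sqrt(2)*pi**2/32 + sqrt(2)*pi/4 + sqrt(2)

Integrate by parts twice (u = r^2, dv = sin(r) dr).
An antiderivative is F(r) = -r**2*cos(r) + 2*r*sin(r) + 2*cos(r).
Then F(pi/4) - F(0) = (sqrt(2)*(-pi**2 + 8*pi + 32)/32) - (2) = -2 - sqrt(2)*pi**2/32 + sqrt(2)*pi/4 + sqrt(2).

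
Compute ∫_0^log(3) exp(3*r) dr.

26/3

Let u = exp(r), so du = exp(r) dr. When r = 0, u = 1; when r = log(3), u = 3.
The integral becomes ∫ u**2 du from 1 to 3, with antiderivative u**3/3.
Back in r: F(r) = exp(3*r)/3.
Then F(log(3)) - F(0) = (9) - (1/3) = 26/3.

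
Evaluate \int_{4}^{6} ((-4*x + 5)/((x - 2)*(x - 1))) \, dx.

Factor the denominator: x**2 - 3*x + 2 = (x - 1)(x - 2).
Partial fractions: (-4*x + 5)/((x - 2)*(x - 1)) = -1/(x - 1) - 3/(x - 2).
An antiderivative is F(x) = -3*log(x - 2) - log(x - 1).
Then F(6) - F(4) = (-6*log(2) - log(5)) - (-log(24)) = log(3/40).

log(3/40)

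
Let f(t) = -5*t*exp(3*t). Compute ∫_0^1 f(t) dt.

Integrate by parts once (u = t, dv = -5*exp(3*t) dt).
An antiderivative is F(t) = (-15*t + 5)*exp(3*t)/9.
Then F(1) - F(0) = (-10*exp(3)/9) - (5/9) = -10*exp(3)/9 - 5/9.

-10*exp(3)/9 - 5/9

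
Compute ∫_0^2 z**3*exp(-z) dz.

6 - 38*exp(-2)

Integrate by parts 3 times (u = z^3, dv = exp(-z) dz).
An antiderivative is F(z) = (-z**3 - 3*z**2 - 6*z - 6)*exp(-z).
Then F(2) - F(0) = (-38*exp(-2)) - (-6) = 6 - 38*exp(-2).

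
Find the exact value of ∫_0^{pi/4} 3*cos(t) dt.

3*sqrt(2)/2

An antiderivative is F(t) = 3*sin(t).
Then F(pi/4) - F(0) = (3*sqrt(2)/2) - (0) = 3*sqrt(2)/2.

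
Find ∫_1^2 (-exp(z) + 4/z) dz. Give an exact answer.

-exp(2) + exp(1) + log(16)

An antiderivative is F(z) = -exp(z) + 4*log(z).
Then F(2) - F(1) = (-exp(2) + log(16)) - (-exp(1)) = -exp(2) + exp(1) + log(16).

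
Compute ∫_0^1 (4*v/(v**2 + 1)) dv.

Let u = v**2 + 1, so du = 2*v dv. When v = 0, u = 1; when v = 1, u = 2.
The integral becomes 2·∫ 1/u du from 1 to 2, with antiderivative 2*log(u).
Back in v: F(v) = 2*log(v**2 + 1).
Then F(1) - F(0) = (log(4)) - (0) = log(4).

log(4)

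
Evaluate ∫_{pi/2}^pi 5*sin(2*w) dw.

An antiderivative is F(w) = -5*cos(2*w)/2.
Then F(pi) - F(pi/2) = (-5/2) - (5/2) = -5.

-5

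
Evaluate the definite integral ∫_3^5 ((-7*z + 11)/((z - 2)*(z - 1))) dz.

-3*log(3) - 4*log(2)

Factor the denominator: z**2 - 3*z + 2 = (z - 1)(z - 2).
Partial fractions: (-7*z + 11)/((z - 2)*(z - 1)) = -4/(z - 1) - 3/(z - 2).
An antiderivative is F(z) = -3*log(z - 2) - 4*log(z - 1).
Then F(5) - F(3) = (-8*log(2) - 3*log(3)) - (-log(16)) = -3*log(3) - 4*log(2).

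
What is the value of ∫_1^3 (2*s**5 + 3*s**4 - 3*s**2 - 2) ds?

By the power rule, an antiderivative is F(s) = s**6/3 + 3*s**5/5 - s**3 - 2*s.
Then F(3) - F(1) = (1779/5) - (-31/15) = 5368/15.

5368/15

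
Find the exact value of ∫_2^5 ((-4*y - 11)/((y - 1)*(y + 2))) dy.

Factor the denominator: y**2 + y - 2 = (y + 2)(y - 1).
Partial fractions: (-4*y - 11)/((y - 1)*(y + 2)) = 1/(y + 2) - 5/(y - 1).
An antiderivative is F(y) = -5*log(y - 1) + log(y + 2).
Then F(5) - F(2) = (-10*log(2) + log(7)) - (log(4)) = -12*log(2) + log(7).

-12*log(2) + log(7)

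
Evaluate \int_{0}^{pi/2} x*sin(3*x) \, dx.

-1/9

Integrate by parts once (u = x, dv = sin(3*x) dx).
An antiderivative is F(x) = -x*cos(3*x)/3 + sin(3*x)/9.
Then F(pi/2) - F(0) = (-1/9) - (0) = -1/9.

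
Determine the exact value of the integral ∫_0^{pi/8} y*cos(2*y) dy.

-1/4 + sqrt(2)*pi/32 + sqrt(2)/8

Integrate by parts once (u = y, dv = cos(2*y) dy).
An antiderivative is F(y) = y*sin(2*y)/2 + cos(2*y)/4.
Then F(pi/8) - F(0) = (sqrt(2)*(pi + 4)/32) - (1/4) = -1/4 + sqrt(2)*pi/32 + sqrt(2)/8.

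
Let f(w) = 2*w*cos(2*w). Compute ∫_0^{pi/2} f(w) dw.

-1

Integrate by parts once (u = w, dv = 2*cos(2*w) dw).
An antiderivative is F(w) = w*sin(2*w) + cos(2*w)/2.
Then F(pi/2) - F(0) = (-1/2) - (1/2) = -1.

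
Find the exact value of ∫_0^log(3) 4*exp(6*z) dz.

1456/3

Let u = exp(z), so du = exp(z) dz. When z = 0, u = 1; when z = log(3), u = 3.
The integral becomes 4·∫ u**5 du from 1 to 3, with antiderivative 2*u**6/3.
Back in z: F(z) = 2*exp(6*z)/3.
Then F(log(3)) - F(0) = (486) - (2/3) = 1456/3.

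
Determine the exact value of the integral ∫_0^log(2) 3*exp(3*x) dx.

Let u = exp(x), so du = exp(x) dx. When x = 0, u = 1; when x = log(2), u = 2.
The integral becomes 3·∫ u**2 du from 1 to 2, with antiderivative u**3.
Back in x: F(x) = exp(3*x).
Then F(log(2)) - F(0) = (8) - (1) = 7.

7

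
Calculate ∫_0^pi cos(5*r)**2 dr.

Use the identity cos^2(5*r) = (1 + cos(10*r))/2.
An antiderivative is F(r) = r/2 + sin(10*r)/20.
Then F(pi) - F(0) = (pi/2) - (0) = pi/2.

pi/2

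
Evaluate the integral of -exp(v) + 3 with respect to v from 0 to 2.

An antiderivative is F(v) = 3*v - exp(v).
Then F(2) - F(0) = (6 - exp(2)) - (-1) = 7 - exp(2).

7 - exp(2)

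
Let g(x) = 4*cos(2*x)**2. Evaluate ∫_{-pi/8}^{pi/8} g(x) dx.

1 + pi/2

Use the identity cos^2(2*x) = (1 + cos(4*x))/2.
An antiderivative is F(x) = 2*x + sin(4*x)/2.
Then F(pi/8) - F(-pi/8) = (1/2 + pi/4) - (-pi/4 - 1/2) = 1 + pi/2.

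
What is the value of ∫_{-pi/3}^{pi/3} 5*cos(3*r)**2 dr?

5*pi/3

Use the identity cos^2(3*r) = (1 + cos(6*r))/2.
An antiderivative is F(r) = 5*r/2 + 5*sin(6*r)/12.
Then F(pi/3) - F(-pi/3) = (5*pi/6) - (-5*pi/6) = 5*pi/3.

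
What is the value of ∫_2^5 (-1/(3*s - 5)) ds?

An antiderivative is F(s) = -log(3*s - 5)/3.
Then F(5) - F(2) = (-log(10)/3) - (0) = -log(10)/3.

-log(10)/3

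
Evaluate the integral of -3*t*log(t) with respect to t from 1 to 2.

9/4 - log(64)

Integrate by parts once (u = ln t, dv = -3*t dt).
An antiderivative is F(t) = -3*t**2*(2*log(t) - 1)/4.
Then F(2) - F(1) = (3 - log(64)) - (3/4) = 9/4 - log(64).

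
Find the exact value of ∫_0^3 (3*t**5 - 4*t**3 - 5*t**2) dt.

477/2

By the power rule, an antiderivative is F(t) = t**6/2 - t**4 - 5*t**3/3.
Then F(3) - F(0) = (477/2) - (0) = 477/2.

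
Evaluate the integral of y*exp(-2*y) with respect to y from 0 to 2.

Integrate by parts once (u = y, dv = exp(-2*y) dy).
An antiderivative is F(y) = (-2*y - 1)*exp(-2*y)/4.
Then F(2) - F(0) = (-5*exp(-4)/4) - (-1/4) = (-5 + exp(4))*exp(-4)/4.

(-5 + exp(4))*exp(-4)/4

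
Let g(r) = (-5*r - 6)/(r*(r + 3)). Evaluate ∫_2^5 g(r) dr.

Factor the denominator: r**2 + 3*r = (r + 3)r.
Partial fractions: (-5*r - 6)/(r*(r + 3)) = -3/(r + 3) - 2/r.
An antiderivative is F(r) = -2*log(r) - 3*log(r + 3).
Then F(5) - F(2) = (-9*log(2) - 2*log(5)) - (-3*log(5) - 2*log(2)) = -7*log(2) + log(5).

-7*log(2) + log(5)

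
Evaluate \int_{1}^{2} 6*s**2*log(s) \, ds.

-14/3 + 16*log(2)

Integrate by parts once (u = ln s, dv = 6*s**2 ds).
An antiderivative is F(s) = 2*s**3*(3*log(s) - 1)/3.
Then F(2) - F(1) = (-16/3 + 16*log(2)) - (-2/3) = -14/3 + 16*log(2).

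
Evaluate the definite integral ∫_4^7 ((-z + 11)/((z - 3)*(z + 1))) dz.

-5*log(2) + 3*log(5)

Factor the denominator: z**2 - 2*z - 3 = (z + 1)(z - 3).
Partial fractions: (-z + 11)/((z - 3)*(z + 1)) = -3/(z + 1) + 2/(z - 3).
An antiderivative is F(z) = 2*log(z - 3) - 3*log(z + 1).
Then F(7) - F(4) = (-log(32)) - (-3*log(5)) = -5*log(2) + 3*log(5).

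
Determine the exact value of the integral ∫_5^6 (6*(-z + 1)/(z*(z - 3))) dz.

-6*log(3) + 2*log(2) + 2*log(5)

Factor the denominator: z**2 - 3*z = z(z - 3).
Partial fractions: 6*(-z + 1)/(z*(z - 3)) = -2/z - 4/(z - 3).
An antiderivative is F(z) = -2*log(z) - 4*log(z - 3).
Then F(6) - F(5) = (-6*log(3) - 2*log(2)) - (-2*log(5) - 4*log(2)) = -6*log(3) + 2*log(2) + 2*log(5).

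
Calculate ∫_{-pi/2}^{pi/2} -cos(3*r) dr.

An antiderivative is F(r) = -sin(3*r)/3.
Then F(pi/2) - F(-pi/2) = (1/3) - (-1/3) = 2/3.

2/3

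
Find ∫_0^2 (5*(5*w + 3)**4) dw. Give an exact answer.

Let u = 5*w + 3, so du = 5 dw. When w = 0, u = 3; when w = 2, u = 13.
The integral becomes ∫ u**4 du from 3 to 13, with antiderivative u**5/5.
Back in w: F(w) = (5*w + 3)**5/5.
Then F(2) - F(0) = (371293/5) - (243/5) = 74210.

74210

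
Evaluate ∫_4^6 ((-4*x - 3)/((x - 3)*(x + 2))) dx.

-log(36)

Factor the denominator: x**2 - x - 6 = (x + 2)(x - 3).
Partial fractions: (-4*x - 3)/((x - 3)*(x + 2)) = -1/(x + 2) - 3/(x - 3).
An antiderivative is F(x) = -3*log(x - 3) - log(x + 2).
Then F(6) - F(4) = (-3*log(3) - 3*log(2)) - (-log(6)) = -log(36).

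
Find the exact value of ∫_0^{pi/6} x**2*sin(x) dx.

Integrate by parts twice (u = x^2, dv = sin(x) dx).
An antiderivative is F(x) = -x**2*cos(x) + 2*x*sin(x) + 2*cos(x).
Then F(pi/6) - F(0) = (-sqrt(3)*pi**2/72 + pi/6 + sqrt(3)) - (2) = -2 - sqrt(3)*pi**2/72 + pi/6 + sqrt(3).

-2 - sqrt(3)*pi**2/72 + pi/6 + sqrt(3)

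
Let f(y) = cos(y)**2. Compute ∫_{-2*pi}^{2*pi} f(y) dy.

Use the identity cos^2(y) = (1 + cos(2*y))/2.
An antiderivative is F(y) = y/2 + sin(2*y)/4.
Then F(2*pi) - F(-2*pi) = (pi) - (-pi) = 2*pi.

2*pi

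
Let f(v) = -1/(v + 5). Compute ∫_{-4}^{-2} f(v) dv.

-log(3)

An antiderivative is F(v) = -log(v + 5).
Then F(-2) - F(-4) = (-log(3)) - (0) = -log(3).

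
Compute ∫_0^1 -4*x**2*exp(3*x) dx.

Integrate by parts twice (u = x^2, dv = -4*exp(3*x) dx).
An antiderivative is F(x) = (-36*x**2 + 24*x - 8)*exp(3*x)/27.
Then F(1) - F(0) = (-20*exp(3)/27) - (-8/27) = 8/27 - 20*exp(3)/27.

8/27 - 20*exp(3)/27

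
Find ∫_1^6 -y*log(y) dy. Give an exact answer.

-18*log(3) - 18*log(2) + 35/4

Integrate by parts once (u = ln y, dv = -y dy).
An antiderivative is F(y) = -y**2*(2*log(y) - 1)/4.
Then F(6) - F(1) = (-18*log(3) - 18*log(2) + 9) - (1/4) = -18*log(3) - 18*log(2) + 35/4.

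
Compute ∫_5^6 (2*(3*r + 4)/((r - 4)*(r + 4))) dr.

Factor the denominator: r**2 - 16 = (r + 4)(r - 4).
Partial fractions: 2*(3*r + 4)/((r - 4)*(r + 4)) = 2/(r + 4) + 4/(r - 4).
An antiderivative is F(r) = 4*log(r - 4) + 2*log(r + 4).
Then F(6) - F(5) = (2*log(5) + 6*log(2)) - (log(81)) = -4*log(3) + 2*log(5) + 6*log(2).

-4*log(3) + 2*log(5) + 6*log(2)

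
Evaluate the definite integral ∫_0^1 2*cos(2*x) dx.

Let u = 2*x, so du = 2 dx. When x = 0, u = 0; when x = 1, u = 2.
The integral becomes ∫ cos(u) du from 0 to 2, with antiderivative sin(u).
Back in x: F(x) = sin(2*x).
Then F(1) - F(0) = (sin(2)) - (0) = sin(2).

sin(2)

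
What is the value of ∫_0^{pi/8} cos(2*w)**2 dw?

1/8 + pi/16

Use the identity cos^2(2*w) = (1 + cos(4*w))/2.
An antiderivative is F(w) = w/2 + sin(4*w)/8.
Then F(pi/8) - F(0) = (1/8 + pi/16) - (0) = 1/8 + pi/16.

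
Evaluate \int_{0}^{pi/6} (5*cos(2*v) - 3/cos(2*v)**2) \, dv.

An antiderivative is F(v) = 5*sin(2*v)/2 - 3*tan(2*v)/2.
Then F(pi/6) - F(0) = (-sqrt(3)/4) - (0) = -sqrt(3)/4.

-sqrt(3)/4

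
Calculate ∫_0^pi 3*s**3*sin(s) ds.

Integrate by parts 3 times (u = s^3, dv = 3*sin(s) ds).
An antiderivative is F(s) = -3*s**3*cos(s) + 9*s**2*sin(s) + 18*s*cos(s) - 18*sin(s).
Then F(pi) - F(0) = (3*pi*(-6 + pi**2)) - (0) = 3*pi*(-6 + pi**2).

3*pi*(-6 + pi**2)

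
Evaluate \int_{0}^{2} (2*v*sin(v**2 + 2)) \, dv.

Let u = v**2 + 2, so du = 2*v dv. When v = 0, u = 2; when v = 2, u = 6.
The integral becomes ∫ sin(u) du from 2 to 6, with antiderivative -cos(u).
Back in v: F(v) = -cos(v**2 + 2).
Then F(2) - F(0) = (-cos(6)) - (-cos(2)) = -cos(6) + cos(2).

-cos(6) + cos(2)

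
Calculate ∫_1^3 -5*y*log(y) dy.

10 - 45*log(3)/2

Integrate by parts once (u = ln y, dv = -5*y dy).
An antiderivative is F(y) = -5*y**2*(2*log(y) - 1)/4.
Then F(3) - F(1) = (45/4 - 45*log(3)/2) - (5/4) = 10 - 45*log(3)/2.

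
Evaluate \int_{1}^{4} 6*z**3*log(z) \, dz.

Integrate by parts once (u = ln z, dv = 6*z**3 dz).
An antiderivative is F(z) = 3*z**4*(4*log(z) - 1)/8.
Then F(4) - F(1) = (-96 + 768*log(2)) - (-3/8) = -765/8 + 768*log(2).

-765/8 + 768*log(2)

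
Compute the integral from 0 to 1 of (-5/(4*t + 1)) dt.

An antiderivative is F(t) = -5*log(4*t + 1)/4.
Then F(1) - F(0) = (-5*log(5)/4) - (0) = -5*log(5)/4.

-5*log(5)/4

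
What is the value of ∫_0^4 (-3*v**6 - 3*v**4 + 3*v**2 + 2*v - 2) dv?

By the power rule, an antiderivative is F(v) = -3*v**7/7 - 3*v**5/5 + v**3 + v**2 - 2*v.
Then F(4) - F(0) = (-264744/35) - (0) = -264744/35.

-264744/35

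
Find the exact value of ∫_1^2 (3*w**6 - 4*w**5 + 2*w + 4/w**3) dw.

237/14

By the power rule, an antiderivative is F(w) = 3*w**7/7 - 2*w**6/3 + w**2 - 2/w**2.
Then F(2) - F(1) = (659/42) - (-26/21) = 237/14.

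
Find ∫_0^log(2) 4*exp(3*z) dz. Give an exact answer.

Let u = exp(z), so du = exp(z) dz. When z = 0, u = 1; when z = log(2), u = 2.
The integral becomes 4·∫ u**2 du from 1 to 2, with antiderivative 4*u**3/3.
Back in z: F(z) = 4*exp(3*z)/3.
Then F(log(2)) - F(0) = (32/3) - (4/3) = 28/3.

28/3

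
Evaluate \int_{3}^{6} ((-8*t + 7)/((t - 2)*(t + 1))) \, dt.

Factor the denominator: t**2 - t - 2 = (t + 1)(t - 2).
Partial fractions: (-8*t + 7)/((t - 2)*(t + 1)) = -5/(t + 1) - 3/(t - 2).
An antiderivative is F(t) = -3*log(t - 2) - 5*log(t + 1).
Then F(6) - F(3) = (-5*log(7) - 6*log(2)) - (-10*log(2)) = -5*log(7) + 4*log(2).

-5*log(7) + 4*log(2)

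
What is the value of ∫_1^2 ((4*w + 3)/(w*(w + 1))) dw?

log(12)

Factor the denominator: w**2 + w = (w + 1)w.
Partial fractions: (4*w + 3)/(w*(w + 1)) = 1/(w + 1) + 3/w.
An antiderivative is F(w) = 3*log(w) + log(w + 1).
Then F(2) - F(1) = (log(24)) - (log(2)) = log(12).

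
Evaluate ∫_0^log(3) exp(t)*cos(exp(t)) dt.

Let u = exp(t), so du = exp(t) dt. When t = 0, u = 1; when t = log(3), u = 3.
The integral becomes ∫ cos(u) du from 1 to 3, with antiderivative sin(u).
Back in t: F(t) = sin(exp(t)).
Then F(log(3)) - F(0) = (sin(3)) - (sin(1)) = -sin(1) + sin(3).

-sin(1) + sin(3)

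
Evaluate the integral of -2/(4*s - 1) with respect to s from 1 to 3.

An antiderivative is F(s) = -log(4*s - 1)/2.
Then F(3) - F(1) = (-log(11)/2) - (-log(3)/2) = -log(11)/2 + log(3)/2.

-log(11)/2 + log(3)/2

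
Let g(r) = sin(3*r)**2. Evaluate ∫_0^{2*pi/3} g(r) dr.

Use the identity sin^2(3*r) = (1 - cos(6*r))/2.
An antiderivative is F(r) = r/2 - sin(6*r)/12.
Then F(2*pi/3) - F(0) = (pi/3) - (0) = pi/3.

pi/3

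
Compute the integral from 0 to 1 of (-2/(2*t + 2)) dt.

An antiderivative is F(t) = -log(2*t + 2).
Then F(1) - F(0) = (-log(4)) - (-log(2)) = -log(2).

-log(2)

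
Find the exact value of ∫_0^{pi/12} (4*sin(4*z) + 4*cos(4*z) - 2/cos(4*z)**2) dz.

1/2

An antiderivative is F(z) = sin(4*z) - cos(4*z) - tan(4*z)/2.
Then F(pi/12) - F(0) = (-1/2) - (-1) = 1/2.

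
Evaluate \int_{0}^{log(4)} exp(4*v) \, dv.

Let u = exp(v), so du = exp(v) dv. When v = 0, u = 1; when v = log(4), u = 4.
The integral becomes ∫ u**3 du from 1 to 4, with antiderivative u**4/4.
Back in v: F(v) = exp(4*v)/4.
Then F(log(4)) - F(0) = (64) - (1/4) = 255/4.

255/4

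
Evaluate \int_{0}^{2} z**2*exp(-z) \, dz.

Integrate by parts twice (u = z^2, dv = exp(-z) dz).
An antiderivative is F(z) = (-z**2 - 2*z - 2)*exp(-z).
Then F(2) - F(0) = (-10*exp(-2)) - (-2) = 2 - 10*exp(-2).

2 - 10*exp(-2)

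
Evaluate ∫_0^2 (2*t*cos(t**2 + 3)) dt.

Let u = t**2 + 3, so du = 2*t dt. When t = 0, u = 3; when t = 2, u = 7.
The integral becomes ∫ cos(u) du from 3 to 7, with antiderivative sin(u).
Back in t: F(t) = sin(t**2 + 3).
Then F(2) - F(0) = (sin(7)) - (sin(3)) = -sin(3) + sin(7).

-sin(3) + sin(7)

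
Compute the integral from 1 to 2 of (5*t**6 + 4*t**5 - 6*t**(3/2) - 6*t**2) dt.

4239/35 - 48*sqrt(2)/5

By the power rule, an antiderivative is F(t) = 5*t**7/7 + 2*t**6/3 - 12*t**(5/2)/5 - 2*t**3.
Then F(2) - F(1) = (2480/21 - 48*sqrt(2)/5) - (-317/105) = 4239/35 - 48*sqrt(2)/5.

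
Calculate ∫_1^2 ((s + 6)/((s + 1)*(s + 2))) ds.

-13*log(2) + 9*log(3)

Factor the denominator: s**2 + 3*s + 2 = (s + 2)(s + 1).
Partial fractions: (s + 6)/((s + 1)*(s + 2)) = -4/(s + 2) + 5/(s + 1).
An antiderivative is F(s) = 5*log(s + 1) - 4*log(s + 2).
Then F(2) - F(1) = (-8*log(2) + 5*log(3)) - (log(32/81)) = -13*log(2) + 9*log(3).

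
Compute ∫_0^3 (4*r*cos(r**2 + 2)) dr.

2*sin(11) - 2*sin(2)

Let u = r**2 + 2, so du = 2*r dr. When r = 0, u = 2; when r = 3, u = 11.
The integral becomes 2·∫ cos(u) du from 2 to 11, with antiderivative 2*sin(u).
Back in r: F(r) = 2*sin(r**2 + 2).
Then F(3) - F(0) = (2*sin(11)) - (2*sin(2)) = 2*sin(11) - 2*sin(2).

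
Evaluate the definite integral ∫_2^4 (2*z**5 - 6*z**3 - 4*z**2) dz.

2728/3

By the power rule, an antiderivative is F(z) = z**6/3 - 3*z**4/2 - 4*z**3/3.
Then F(4) - F(2) = (896) - (-40/3) = 2728/3.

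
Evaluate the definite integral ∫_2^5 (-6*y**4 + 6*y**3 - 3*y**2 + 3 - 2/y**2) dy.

-29067/10

By the power rule, an antiderivative is F(y) = -6*y**5/5 + 3*y**4/2 - y**3 + 3*y + 2/y.
Then F(5) - F(2) = (-29221/10) - (-77/5) = -29067/10.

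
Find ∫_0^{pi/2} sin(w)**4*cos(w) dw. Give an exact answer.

Let u = sin(w), so du = cos(w) dw. When w = 0, u = 0; when w = pi/2, u = 1.
The integral becomes ∫ u**4 du from 0 to 1, with antiderivative u**5/5.
Back in w: F(w) = sin(w)**5/5.
Then F(pi/2) - F(0) = (1/5) - (0) = 1/5.

1/5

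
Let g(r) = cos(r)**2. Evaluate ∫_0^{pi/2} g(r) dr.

Use the identity cos^2(r) = (1 + cos(2*r))/2.
An antiderivative is F(r) = r/2 + sin(2*r)/4.
Then F(pi/2) - F(0) = (pi/4) - (0) = pi/4.

pi/4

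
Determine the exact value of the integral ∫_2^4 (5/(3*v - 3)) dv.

5*log(3)/3

An antiderivative is F(v) = 5*log(3*v - 3)/3.
Then F(4) - F(2) = (10*log(3)/3) - (5*log(3)/3) = 5*log(3)/3.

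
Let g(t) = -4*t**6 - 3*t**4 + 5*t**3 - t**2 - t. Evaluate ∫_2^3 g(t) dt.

-516917/420

By the power rule, an antiderivative is F(t) = -4*t**7/7 - 3*t**5/5 + 5*t**4/4 - t**3/3 - t**2/2.
Then F(3) - F(2) = (-183087/140) - (-8086/105) = -516917/420.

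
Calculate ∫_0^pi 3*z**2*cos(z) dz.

-6*pi

Integrate by parts twice (u = z^2, dv = 3*cos(z) dz).
An antiderivative is F(z) = 3*z**2*sin(z) + 6*z*cos(z) - 6*sin(z).
Then F(pi) - F(0) = (-6*pi) - (0) = -6*pi.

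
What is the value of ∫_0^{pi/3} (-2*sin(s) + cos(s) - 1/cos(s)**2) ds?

-1 - sqrt(3)/2

An antiderivative is F(s) = sin(s) + 2*cos(s) - tan(s).
Then F(pi/3) - F(0) = (1 - sqrt(3)/2) - (2) = -1 - sqrt(3)/2.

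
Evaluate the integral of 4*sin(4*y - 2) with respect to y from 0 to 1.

Let u = 4*y - 2, so du = 4 dy. When y = 0, u = -2; when y = 1, u = 2.
The integral becomes ∫ sin(u) du from -2 to 2, with antiderivative -cos(u).
Back in y: F(y) = -cos(4*y - 2).
Then F(1) - F(0) = (-cos(2)) - (-cos(2)) = 0.

0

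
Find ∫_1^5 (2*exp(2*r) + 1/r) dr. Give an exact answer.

An antiderivative is F(r) = exp(2*r) + log(r).
Then F(5) - F(1) = (log(5) + exp(10)) - (exp(2)) = -exp(2) + log(5) + exp(10).

-exp(2) + log(5) + exp(10)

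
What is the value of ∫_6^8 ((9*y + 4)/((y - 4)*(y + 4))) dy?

Factor the denominator: y**2 - 16 = (y + 4)(y - 4).
Partial fractions: (9*y + 4)/((y - 4)*(y + 4)) = 4/(y + 4) + 5/(y - 4).
An antiderivative is F(y) = 5*log(y - 4) + 4*log(y + 4).
Then F(8) - F(6) = (4*log(3) + 18*log(2)) - (9*log(2) + 4*log(5)) = -4*log(5) + 4*log(3) + 9*log(2).

-4*log(5) + 4*log(3) + 9*log(2)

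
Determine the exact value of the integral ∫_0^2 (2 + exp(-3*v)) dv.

An antiderivative is F(v) = 2*v - exp(-3*v)/3.
Then F(2) - F(0) = (4 - exp(-6)/3) - (-1/3) = 13/3 - exp(-6)/3.

13/3 - exp(-6)/3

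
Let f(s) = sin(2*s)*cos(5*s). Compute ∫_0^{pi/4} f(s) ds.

-5*sqrt(2)/42 - 2/21

Use the identity sin(2*s)cos(5*s) = [sin(7*s) + sin(-3*s)]/2.
An antiderivative is F(s) = cos(3*s)/6 - cos(7*s)/14.
Then F(pi/4) - F(0) = (-5*sqrt(2)/42) - (2/21) = -5*sqrt(2)/42 - 2/21.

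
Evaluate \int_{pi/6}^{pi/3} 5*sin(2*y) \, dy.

An antiderivative is F(y) = -5*cos(2*y)/2.
Then F(pi/3) - F(pi/6) = (5/4) - (-5/4) = 5/2.

5/2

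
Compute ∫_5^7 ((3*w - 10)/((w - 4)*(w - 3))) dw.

log(18)

Factor the denominator: w**2 - 7*w + 12 = (w - 3)(w - 4).
Partial fractions: (3*w - 10)/((w - 4)*(w - 3)) = 1/(w - 3) + 2/(w - 4).
An antiderivative is F(w) = 2*log(w - 4) + log(w - 3).
Then F(7) - F(5) = (log(36)) - (log(2)) = log(18).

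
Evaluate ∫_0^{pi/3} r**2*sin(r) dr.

Integrate by parts twice (u = r^2, dv = sin(r) dr).
An antiderivative is F(r) = -r**2*cos(r) + 2*r*sin(r) + 2*cos(r).
Then F(pi/3) - F(0) = (-pi**2/18 + 1 + sqrt(3)*pi/3) - (2) = -1 - pi**2/18 + sqrt(3)*pi/3.

-1 - pi**2/18 + sqrt(3)*pi/3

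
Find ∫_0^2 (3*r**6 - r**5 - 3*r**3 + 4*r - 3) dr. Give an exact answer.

718/21

By the power rule, an antiderivative is F(r) = 3*r**7/7 - r**6/6 - 3*r**4/4 + 2*r**2 - 3*r.
Then F(2) - F(0) = (718/21) - (0) = 718/21.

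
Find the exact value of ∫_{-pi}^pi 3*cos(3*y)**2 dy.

Use the identity cos^2(3*y) = (1 + cos(6*y))/2.
An antiderivative is F(y) = 3*y/2 + sin(6*y)/4.
Then F(pi) - F(-pi) = (3*pi/2) - (-3*pi/2) = 3*pi.

3*pi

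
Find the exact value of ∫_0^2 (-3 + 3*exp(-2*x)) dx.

-9/2 - 3*exp(-4)/2

An antiderivative is F(x) = -3*x - 3*exp(-2*x)/2.
Then F(2) - F(0) = (-6 - 3*exp(-4)/2) - (-3/2) = -9/2 - 3*exp(-4)/2.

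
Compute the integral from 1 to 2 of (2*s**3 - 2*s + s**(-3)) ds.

By the power rule, an antiderivative is F(s) = s**4/2 - s**2 - 1/(2*s**2).
Then F(2) - F(1) = (31/8) - (-1) = 39/8.

39/8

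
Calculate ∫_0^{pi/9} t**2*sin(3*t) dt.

-1/27 - pi**2/486 + sqrt(3)*pi/81

Integrate by parts twice (u = t^2, dv = sin(3*t) dt).
An antiderivative is F(t) = -t**2*cos(3*t)/3 + 2*t*sin(3*t)/9 + 2*cos(3*t)/27.
Then F(pi/9) - F(0) = (-pi**2/486 + 1/27 + sqrt(3)*pi/81) - (2/27) = -1/27 - pi**2/486 + sqrt(3)*pi/81.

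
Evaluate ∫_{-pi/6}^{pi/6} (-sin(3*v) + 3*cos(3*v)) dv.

2

An antiderivative is F(v) = sin(3*v) + cos(3*v)/3.
Then F(pi/6) - F(-pi/6) = (1) - (-1) = 2.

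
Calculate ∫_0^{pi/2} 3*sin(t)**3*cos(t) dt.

Let u = sin(t), so du = cos(t) dt. When t = 0, u = 0; when t = pi/2, u = 1.
The integral becomes 3·∫ u**3 du from 0 to 1, with antiderivative 3*u**4/4.
Back in t: F(t) = 3*sin(t)**4/4.
Then F(pi/2) - F(0) = (3/4) - (0) = 3/4.

3/4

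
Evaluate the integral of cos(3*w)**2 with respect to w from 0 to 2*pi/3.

Use the identity cos^2(3*w) = (1 + cos(6*w))/2.
An antiderivative is F(w) = w/2 + sin(6*w)/12.
Then F(2*pi/3) - F(0) = (pi/3) - (0) = pi/3.

pi/3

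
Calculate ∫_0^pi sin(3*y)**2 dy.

Use the identity sin^2(3*y) = (1 - cos(6*y))/2.
An antiderivative is F(y) = y/2 - sin(6*y)/12.
Then F(pi) - F(0) = (pi/2) - (0) = pi/2.

pi/2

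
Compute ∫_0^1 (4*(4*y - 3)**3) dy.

-20

Let u = 4*y - 3, so du = 4 dy. When y = 0, u = -3; when y = 1, u = 1.
The integral becomes ∫ u**3 du from -3 to 1, with antiderivative u**4/4.
Back in y: F(y) = (4*y - 3)**4/4.
Then F(1) - F(0) = (1/4) - (81/4) = -20.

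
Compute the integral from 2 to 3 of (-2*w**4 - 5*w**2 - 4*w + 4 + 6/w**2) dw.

-1816/15

By the power rule, an antiderivative is F(w) = -2*w**5/5 - 5*w**3/3 - 2*w**2 + 4*w - 6/w.
Then F(3) - F(2) = (-751/5) - (-437/15) = -1816/15.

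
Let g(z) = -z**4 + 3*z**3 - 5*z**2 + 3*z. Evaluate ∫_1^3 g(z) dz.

By the power rule, an antiderivative is F(z) = -z**5/5 + 3*z**4/4 - 5*z**3/3 + 3*z**2/2.
Then F(3) - F(1) = (-387/20) - (23/60) = -296/15.

-296/15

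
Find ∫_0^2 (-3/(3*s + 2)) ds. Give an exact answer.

-log(4)

An antiderivative is F(s) = -log(3*s + 2).
Then F(2) - F(0) = (-log(8)) - (-log(2)) = -log(4).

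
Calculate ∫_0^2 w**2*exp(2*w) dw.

Integrate by parts twice (u = w^2, dv = exp(2*w) dw).
An antiderivative is F(w) = (2*w**2 - 2*w + 1)*exp(2*w)/4.
Then F(2) - F(0) = (5*exp(4)/4) - (1/4) = -1/4 + 5*exp(4)/4.

-1/4 + 5*exp(4)/4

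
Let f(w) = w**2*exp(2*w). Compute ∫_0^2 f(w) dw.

-1/4 + 5*exp(4)/4

Integrate by parts twice (u = w^2, dv = exp(2*w) dw).
An antiderivative is F(w) = (2*w**2 - 2*w + 1)*exp(2*w)/4.
Then F(2) - F(0) = (5*exp(4)/4) - (1/4) = -1/4 + 5*exp(4)/4.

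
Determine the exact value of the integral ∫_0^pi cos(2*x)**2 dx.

pi/2

Use the identity cos^2(2*x) = (1 + cos(4*x))/2.
An antiderivative is F(x) = x/2 + sin(4*x)/8.
Then F(pi) - F(0) = (pi/2) - (0) = pi/2.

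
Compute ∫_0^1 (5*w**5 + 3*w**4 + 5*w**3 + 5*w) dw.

By the power rule, an antiderivative is F(w) = 5*w**6/6 + 3*w**5/5 + 5*w**4/4 + 5*w**2/2.
Then F(1) - F(0) = (311/60) - (0) = 311/60.

311/60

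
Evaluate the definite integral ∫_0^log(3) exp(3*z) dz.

Let u = exp(z), so du = exp(z) dz. When z = 0, u = 1; when z = log(3), u = 3.
The integral becomes ∫ u**2 du from 1 to 3, with antiderivative u**3/3.
Back in z: F(z) = exp(3*z)/3.
Then F(log(3)) - F(0) = (9) - (1/3) = 26/3.

26/3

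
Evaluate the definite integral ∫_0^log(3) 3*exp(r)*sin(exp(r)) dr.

3*cos(1) - 3*cos(3)

Let u = exp(r), so du = exp(r) dr. When r = 0, u = 1; when r = log(3), u = 3.
The integral becomes 3·∫ sin(u) du from 1 to 3, with antiderivative -3*cos(u).
Back in r: F(r) = -3*cos(exp(r)).
Then F(log(3)) - F(0) = (-3*cos(3)) - (-3*cos(1)) = 3*cos(1) - 3*cos(3).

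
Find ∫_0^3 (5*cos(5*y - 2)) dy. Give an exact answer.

Let u = 5*y - 2, so du = 5 dy. When y = 0, u = -2; when y = 3, u = 13.
The integral becomes ∫ cos(u) du from -2 to 13, with antiderivative sin(u).
Back in y: F(y) = sin(5*y - 2).
Then F(3) - F(0) = (sin(13)) - (-sin(2)) = sin(13) + sin(2).

sin(13) + sin(2)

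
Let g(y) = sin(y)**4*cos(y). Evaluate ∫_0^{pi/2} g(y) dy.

Let u = sin(y), so du = cos(y) dy. When y = 0, u = 0; when y = pi/2, u = 1.
The integral becomes ∫ u**4 du from 0 to 1, with antiderivative u**5/5.
Back in y: F(y) = sin(y)**5/5.
Then F(pi/2) - F(0) = (1/5) - (0) = 1/5.

1/5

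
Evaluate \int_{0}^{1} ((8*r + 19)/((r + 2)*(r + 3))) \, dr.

-2*log(3) + 7*log(2)

Factor the denominator: r**2 + 5*r + 6 = (r + 3)(r + 2).
Partial fractions: (8*r + 19)/((r + 2)*(r + 3)) = 5/(r + 3) + 3/(r + 2).
An antiderivative is F(r) = 3*log(r + 2) + 5*log(r + 3).
Then F(1) - F(0) = (3*log(3) + 10*log(2)) - (3*log(2) + 5*log(3)) = -2*log(3) + 7*log(2).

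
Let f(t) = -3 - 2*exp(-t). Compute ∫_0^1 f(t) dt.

-5 + 2*exp(-1)

An antiderivative is F(t) = -3*t + 2*exp(-t).
Then F(1) - F(0) = (-3 + 2*exp(-1)) - (2) = -5 + 2*exp(-1).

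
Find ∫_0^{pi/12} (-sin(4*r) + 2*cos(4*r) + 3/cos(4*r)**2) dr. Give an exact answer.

-1/8 + sqrt(3)

An antiderivative is F(r) = sin(4*r)/2 + cos(4*r)/4 + 3*tan(4*r)/4.
Then F(pi/12) - F(0) = (1/8 + sqrt(3)) - (1/4) = -1/8 + sqrt(3).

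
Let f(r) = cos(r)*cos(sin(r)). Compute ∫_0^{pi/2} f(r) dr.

Let u = sin(r), so du = cos(r) dr. When r = 0, u = 0; when r = pi/2, u = 1.
The integral becomes ∫ cos(u) du from 0 to 1, with antiderivative sin(u).
Back in r: F(r) = sin(sin(r)).
Then F(pi/2) - F(0) = (sin(1)) - (0) = sin(1).

sin(1)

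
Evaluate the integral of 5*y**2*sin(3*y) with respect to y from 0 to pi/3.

-20/27 + 5*pi**2/27

Integrate by parts twice (u = y^2, dv = 5*sin(3*y) dy).
An antiderivative is F(y) = -5*y**2*cos(3*y)/3 + 10*y*sin(3*y)/9 + 10*cos(3*y)/27.
Then F(pi/3) - F(0) = (-10/27 + 5*pi**2/27) - (10/27) = -20/27 + 5*pi**2/27.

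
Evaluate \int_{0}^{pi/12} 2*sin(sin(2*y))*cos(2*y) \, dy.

Let u = sin(2*y), so du = 2*cos(2*y) dy. When y = 0, u = 0; when y = pi/12, u = 1/2.
The integral becomes ∫ sin(u) du from 0 to 1/2, with antiderivative -cos(u).
Back in y: F(y) = -cos(sin(2*y)).
Then F(pi/12) - F(0) = (-cos(1/2)) - (-1) = 1 - cos(1/2).

1 - cos(1/2)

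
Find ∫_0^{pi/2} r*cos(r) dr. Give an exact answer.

Integrate by parts once (u = r, dv = cos(r) dr).
An antiderivative is F(r) = r*sin(r) + cos(r).
Then F(pi/2) - F(0) = (pi/2) - (1) = -1 + pi/2.

-1 + pi/2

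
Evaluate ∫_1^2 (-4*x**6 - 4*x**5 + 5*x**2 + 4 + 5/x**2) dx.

By the power rule, an antiderivative is F(x) = -4*x**7/7 - 2*x**6/3 + 5*x**3/3 + 4*x - 5/x.
Then F(2) - F(1) = (-4073/42) - (-4/7) = -4049/42.

-4049/42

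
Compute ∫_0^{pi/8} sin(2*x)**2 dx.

Use the identity sin^2(2*x) = (1 - cos(4*x))/2.
An antiderivative is F(x) = x/2 - sin(4*x)/8.
Then F(pi/8) - F(0) = (-1/8 + pi/16) - (0) = -1/8 + pi/16.

-1/8 + pi/16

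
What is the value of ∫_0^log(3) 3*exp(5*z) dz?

Let u = exp(z), so du = exp(z) dz. When z = 0, u = 1; when z = log(3), u = 3.
The integral becomes 3·∫ u**4 du from 1 to 3, with antiderivative 3*u**5/5.
Back in z: F(z) = 3*exp(5*z)/5.
Then F(log(3)) - F(0) = (729/5) - (3/5) = 726/5.

726/5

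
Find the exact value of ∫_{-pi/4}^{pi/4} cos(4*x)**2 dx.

Use the identity cos^2(4*x) = (1 + cos(8*x))/2.
An antiderivative is F(x) = x/2 + sin(8*x)/16.
Then F(pi/4) - F(-pi/4) = (pi/8) - (-pi/8) = pi/4.

pi/4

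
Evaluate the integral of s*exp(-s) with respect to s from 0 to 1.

Integrate by parts once (u = s, dv = exp(-s) ds).
An antiderivative is F(s) = (-s - 1)*exp(-s).
Then F(1) - F(0) = (-2*exp(-1)) - (-1) = 1 - 2*exp(-1).

1 - 2*exp(-1)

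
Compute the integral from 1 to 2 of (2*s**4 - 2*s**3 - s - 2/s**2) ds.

By the power rule, an antiderivative is F(s) = 2*s**5/5 - s**4/2 - s**2/2 + 2/s.
Then F(2) - F(1) = (19/5) - (7/5) = 12/5.

12/5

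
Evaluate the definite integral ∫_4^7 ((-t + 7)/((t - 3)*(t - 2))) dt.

Factor the denominator: t**2 - 5*t + 6 = (t - 2)(t - 3).
Partial fractions: (-t + 7)/((t - 3)*(t - 2)) = -5/(t - 2) + 4/(t - 3).
An antiderivative is F(t) = 4*log(t - 3) - 5*log(t - 2).
Then F(7) - F(4) = (-5*log(5) + 8*log(2)) - (-log(32)) = -5*log(5) + 13*log(2).

-5*log(5) + 13*log(2)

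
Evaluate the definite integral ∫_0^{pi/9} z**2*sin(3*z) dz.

Integrate by parts twice (u = z^2, dv = sin(3*z) dz).
An antiderivative is F(z) = -z**2*cos(3*z)/3 + 2*z*sin(3*z)/9 + 2*cos(3*z)/27.
Then F(pi/9) - F(0) = (-pi**2/486 + 1/27 + sqrt(3)*pi/81) - (2/27) = -1/27 - pi**2/486 + sqrt(3)*pi/81.

-1/27 - pi**2/486 + sqrt(3)*pi/81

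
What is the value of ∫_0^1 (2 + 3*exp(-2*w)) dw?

An antiderivative is F(w) = 2*w - 3*exp(-2*w)/2.
Then F(1) - F(0) = (2 - 3*exp(-2)/2) - (-3/2) = 7/2 - 3*exp(-2)/2.

7/2 - 3*exp(-2)/2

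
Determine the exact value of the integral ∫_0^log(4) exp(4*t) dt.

255/4

Let u = exp(t), so du = exp(t) dt. When t = 0, u = 1; when t = log(4), u = 4.
The integral becomes ∫ u**3 du from 1 to 4, with antiderivative u**4/4.
Back in t: F(t) = exp(4*t)/4.
Then F(log(4)) - F(0) = (64) - (1/4) = 255/4.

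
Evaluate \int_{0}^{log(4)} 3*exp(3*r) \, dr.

Let u = exp(r), so du = exp(r) dr. When r = 0, u = 1; when r = log(4), u = 4.
The integral becomes 3·∫ u**2 du from 1 to 4, with antiderivative u**3.
Back in r: F(r) = exp(3*r).
Then F(log(4)) - F(0) = (64) - (1) = 63.

63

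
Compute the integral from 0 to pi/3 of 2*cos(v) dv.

sqrt(3)

An antiderivative is F(v) = 2*sin(v).
Then F(pi/3) - F(0) = (sqrt(3)) - (0) = sqrt(3).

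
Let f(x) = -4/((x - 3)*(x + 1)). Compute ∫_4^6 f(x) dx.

Factor the denominator: x**2 - 2*x - 3 = (x + 1)(x - 3).
Partial fractions: -4/((x - 3)*(x + 1)) = 1/(x + 1) - 1/(x - 3).
An antiderivative is F(x) = -log(x - 3) + log(x + 1).
Then F(6) - F(4) = (log(7/3)) - (log(5)) = log(7/15).

log(7/15)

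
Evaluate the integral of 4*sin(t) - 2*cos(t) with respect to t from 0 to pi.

An antiderivative is F(t) = -2*sin(t) - 4*cos(t).
Then F(pi) - F(0) = (4) - (-4) = 8.

8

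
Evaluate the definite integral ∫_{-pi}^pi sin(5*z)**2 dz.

Use the identity sin^2(5*z) = (1 - cos(10*z))/2.
An antiderivative is F(z) = z/2 - sin(10*z)/20.
Then F(pi) - F(-pi) = (pi/2) - (-pi/2) = pi.

pi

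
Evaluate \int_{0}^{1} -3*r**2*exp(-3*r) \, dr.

Integrate by parts twice (u = r^2, dv = -3*exp(-3*r) dr).
An antiderivative is F(r) = (9*r**2 + 6*r + 2)*exp(-3*r)/9.
Then F(1) - F(0) = (17*exp(-3)/9) - (2/9) = -2/9 + 17*exp(-3)/9.

-2/9 + 17*exp(-3)/9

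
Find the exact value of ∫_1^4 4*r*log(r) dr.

Integrate by parts once (u = ln r, dv = 4*r dr).
An antiderivative is F(r) = r**2*(2*log(r) - 1).
Then F(4) - F(1) = (-16 + 64*log(2)) - (-1) = -15 + 64*log(2).

-15 + 64*log(2)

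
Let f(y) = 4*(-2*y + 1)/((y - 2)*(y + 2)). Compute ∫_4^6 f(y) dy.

-13*log(2) + 5*log(3)

Factor the denominator: y**2 - 4 = (y + 2)(y - 2).
Partial fractions: 4*(-2*y + 1)/((y - 2)*(y + 2)) = -5/(y + 2) - 3/(y - 2).
An antiderivative is F(y) = -3*log(y - 2) - 5*log(y + 2).
Then F(6) - F(4) = (-21*log(2)) - (-8*log(2) - 5*log(3)) = -13*log(2) + 5*log(3).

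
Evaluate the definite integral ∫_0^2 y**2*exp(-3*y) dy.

Integrate by parts twice (u = y^2, dv = exp(-3*y) dy).
An antiderivative is F(y) = (-9*y**2 - 6*y - 2)*exp(-3*y)/27.
Then F(2) - F(0) = (-50*exp(-6)/27) - (-2/27) = 2/27 - 50*exp(-6)/27.

2/27 - 50*exp(-6)/27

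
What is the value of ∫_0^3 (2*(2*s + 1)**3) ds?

Let u = 2*s + 1, so du = 2 ds. When s = 0, u = 1; when s = 3, u = 7.
The integral becomes ∫ u**3 du from 1 to 7, with antiderivative u**4/4.
Back in s: F(s) = (2*s + 1)**4/4.
Then F(3) - F(0) = (2401/4) - (1/4) = 600.

600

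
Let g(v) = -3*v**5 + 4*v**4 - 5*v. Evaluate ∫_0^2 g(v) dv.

-82/5

By the power rule, an antiderivative is F(v) = -v**6/2 + 4*v**5/5 - 5*v**2/2.
Then F(2) - F(0) = (-82/5) - (0) = -82/5.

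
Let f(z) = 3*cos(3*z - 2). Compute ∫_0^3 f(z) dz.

Let u = 3*z - 2, so du = 3 dz. When z = 0, u = -2; when z = 3, u = 7.
The integral becomes ∫ cos(u) du from -2 to 7, with antiderivative sin(u).
Back in z: F(z) = sin(3*z - 2).
Then F(3) - F(0) = (sin(7)) - (-sin(2)) = sin(7) + sin(2).

sin(7) + sin(2)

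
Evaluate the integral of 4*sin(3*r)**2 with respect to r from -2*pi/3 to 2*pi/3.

Use the identity sin^2(3*r) = (1 - cos(6*r))/2.
An antiderivative is F(r) = 2*r - sin(6*r)/3.
Then F(2*pi/3) - F(-2*pi/3) = (4*pi/3) - (-4*pi/3) = 8*pi/3.

8*pi/3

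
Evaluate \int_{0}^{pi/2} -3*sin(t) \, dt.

An antiderivative is F(t) = 3*cos(t).
Then F(pi/2) - F(0) = (0) - (3) = -3.

-3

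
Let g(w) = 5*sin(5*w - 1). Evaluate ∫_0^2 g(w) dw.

cos(1) - cos(9)

Let u = 5*w - 1, so du = 5 dw. When w = 0, u = -1; when w = 2, u = 9.
The integral becomes ∫ sin(u) du from -1 to 9, with antiderivative -cos(u).
Back in w: F(w) = -cos(5*w - 1).
Then F(2) - F(0) = (-cos(9)) - (-cos(1)) = cos(1) - cos(9).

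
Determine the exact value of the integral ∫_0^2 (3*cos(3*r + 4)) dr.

Let u = 3*r + 4, so du = 3 dr. When r = 0, u = 4; when r = 2, u = 10.
The integral becomes ∫ cos(u) du from 4 to 10, with antiderivative sin(u).
Back in r: F(r) = sin(3*r + 4).
Then F(2) - F(0) = (sin(10)) - (sin(4)) = sin(10) - sin(4).

sin(10) - sin(4)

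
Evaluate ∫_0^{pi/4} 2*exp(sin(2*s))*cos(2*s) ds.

Let u = sin(2*s), so du = 2*cos(2*s) ds. When s = 0, u = 0; when s = pi/4, u = 1.
The integral becomes ∫ exp(u) du from 0 to 1, with antiderivative exp(u).
Back in s: F(s) = exp(sin(2*s)).
Then F(pi/4) - F(0) = (E) - (1) = -1 + E.

-1 + E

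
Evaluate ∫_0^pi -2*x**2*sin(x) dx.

8 - 2*pi**2

Integrate by parts twice (u = x^2, dv = -2*sin(x) dx).
An antiderivative is F(x) = 2*x**2*cos(x) - 4*x*sin(x) - 4*cos(x).
Then F(pi) - F(0) = (4 - 2*pi**2) - (-4) = 8 - 2*pi**2.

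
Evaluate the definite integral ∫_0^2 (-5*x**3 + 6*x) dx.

By the power rule, an antiderivative is F(x) = -5*x**4/4 + 3*x**2.
Then F(2) - F(0) = (-8) - (0) = -8.

-8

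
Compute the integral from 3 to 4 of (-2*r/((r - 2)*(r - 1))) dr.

log(9/64)

Factor the denominator: r**2 - 3*r + 2 = (r - 1)(r - 2).
Partial fractions: -2*r/((r - 2)*(r - 1)) = 2/(r - 1) - 4/(r - 2).
An antiderivative is F(r) = -4*log(r - 2) + 2*log(r - 1).
Then F(4) - F(3) = (log(9/16)) - (log(4)) = log(9/64).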